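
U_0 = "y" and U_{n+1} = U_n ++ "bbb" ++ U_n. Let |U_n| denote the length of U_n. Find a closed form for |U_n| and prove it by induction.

Claim: |U_n| = 2^{n+2} − 3.

Base case: |U_0| = 1, and 2^{0+2} − 3 = 1.
Assume |U_j| = 2^{j+2} − 3.
Then |U_{j+1}| = |U_j| + 3 + |U_j| = 2|U_j| + 3 = 2(2^{j+2} − 3) + 3 = 2^{j+3} − 6 + 3 = 2^{j+3} − 3.
So the formula holds for j+1, and by induction |U_n| = 2^{n+2} − 3 for all n ≥ 0.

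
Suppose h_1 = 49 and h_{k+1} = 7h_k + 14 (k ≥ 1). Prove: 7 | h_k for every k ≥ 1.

Base case: h_1 = 49 = 7·7, so 7 | h_1.
Assume 7 | h_j, so h_j = 7t for some integer t.
Then h_{j+1} = 7h_j + 14 = 7·(7t) + 14 = 7(7t + 2), so 7 | h_{j+1}.
Hence 7 | h_k for every k ≥ 1, by induction.

7 | h_k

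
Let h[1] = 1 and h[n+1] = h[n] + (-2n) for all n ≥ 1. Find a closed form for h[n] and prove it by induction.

Claim: h[n] = -n^2 + n + 1.

Base case: h[1] = 1, and -1^2 + 1 + 1 = 1.
Assume h[m] = -m^2 + m + 1.
Then h[m+1] = h[m] + (-2m) = (-m^2 + m + 1) + (-2m) = -m^2 − m + 1,
and -(m+1)^2 + (m+1) + 1 = -m^2 − m + 1.
By induction, h[n] = -n^2 + n + 1 for all n ≥ 1.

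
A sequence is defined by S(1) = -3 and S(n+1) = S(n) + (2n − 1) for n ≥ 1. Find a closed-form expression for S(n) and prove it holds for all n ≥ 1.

Claim: S(n) = n^2 − 2n − 2.

Base case: S(1) = -3, and 1^2 − 2·1 − 2 = -3.
Assume S(m) = m^2 − 2m − 2.
Then S(m+1) = S(m) + (2m − 1) = (m^2 − 2m − 2) + (2m − 1) = m^2 − 3,
and (m+1)^2 − 2·(m+1) − 2 = m^2 − 3.
This completes the inductive step, so S(n) = n^2 − 2n − 2 for all n ≥ 1.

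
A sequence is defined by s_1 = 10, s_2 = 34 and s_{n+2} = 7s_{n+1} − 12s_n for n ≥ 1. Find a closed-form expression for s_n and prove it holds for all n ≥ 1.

Claim: s_n = 2·3^n + 4^n.

Base cases: s_1 = 10 and 2·3^1 + 4^1 = 10; s_2 = 34 and 2·3^2 + 4^2 = 34.
Assume s_j = 2·3^j + 4^j for all 1 ≤ j ≤ r, where r ≥ 2.
Then s_{r+1} = 7s_r − 12s_{r−1} = 7·(2·3^r + 4^r) − 12·(2·3^{r−1} + 4^{r−1}) = 2·(7·3 − 12)3^{r−1} + (7·4 − 12)4^{r−1} = 18·3^{r−1} + 16·4^{r−1} = 2·3^{r+1} + 4^{r+1}.
This completes the inductive step, so s_n = 2·3^n + 4^n for all n ≥ 1.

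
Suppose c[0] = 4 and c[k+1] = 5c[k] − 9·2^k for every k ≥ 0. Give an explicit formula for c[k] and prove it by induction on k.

Claim: c[k] = 5^k + 3·2^k.

Base case: c[0] = 4, and 5^0 + 3·2^0 = 1 + 3 = 4.
Assume c[m] = 5^m + 3·2^m for some m ≥ 0.
Then c[m+1] = 5c[m] − 9·2^m = 5·(5^m + 3·2^m) − 9·2^m = 5^{m+1} + 15·2^m − 9·2^m = 5^{m+1} + 6·2^m = 5^{m+1} + 3·2^{m+1}.
By induction, c[k] = 5^k + 3·2^k for all k ≥ 0.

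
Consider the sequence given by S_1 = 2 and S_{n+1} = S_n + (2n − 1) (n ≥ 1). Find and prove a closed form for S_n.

Claim: S_n = n^2 − 2n + 3.

Base case: S_1 = 2, and 1^2 − 2·1 + 3 = 2.
Assume S_m = m^2 − 2m + 3.
Then S_{m+1} = S_m + (2m − 1) = (m^2 − 2m + 3) + (2m − 1) = m^2 + 2,
and (m+1)^2 − 2·(m+1) + 3 = m^2 + 2.
By induction, S_n = n^2 − 2n + 3 for all n ≥ 1.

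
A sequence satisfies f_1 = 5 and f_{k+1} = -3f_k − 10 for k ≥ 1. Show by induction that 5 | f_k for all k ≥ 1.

Base case: f_1 = 5 = 5·1, so 5 | f_1.
Assume 5 | f_m, so f_m = 5t for some integer t.
Then f_{m+1} = -3f_m − 10 = -3·(5t) − 10 = 5(-3t − 2), so 5 | f_{m+1}.
Hence 5 | f_k for every k ≥ 1, by induction.

5 | f_k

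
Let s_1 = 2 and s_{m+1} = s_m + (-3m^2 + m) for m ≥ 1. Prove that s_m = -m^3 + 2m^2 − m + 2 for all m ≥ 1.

Base case: s_1 = 2, and -1^3 + 2·1^2 − 1 + 2 = 2.
Assume s_k = -k^3 + 2k^2 − k + 2.
Then s_{k+1} = s_k + (-3k^2 + k) = (-k^3 + 2k^2 − k + 2) + (-3k^2 + k) = -k^3 − k^2 + 2,
and -(k+1)^3 + 2·(k+1)^2 − (k+1) + 2 = -k^3 − k^2 + 2.
This completes the inductive step, so s_m = -m^3 + 2m^2 − m + 2 for all m ≥ 1.

s_m = -m^3 + 2m^2 − m + 2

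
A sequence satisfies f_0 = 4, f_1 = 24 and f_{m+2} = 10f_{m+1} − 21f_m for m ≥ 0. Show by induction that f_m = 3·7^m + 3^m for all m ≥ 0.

Base cases: f_0 = 4 and 3·7^0 + 3^0 = 4; f_1 = 24 and 3·7^1 + 3^1 = 24.
Assume f_j = 3·7^j + 3^j for all 0 ≤ j ≤ k, where k ≥ 1.
Then f_{k+1} = 10f_k − 21f_{k−1} = 10·(3·7^k + 3^k) − 21·(3·7^{k−1} + 3^{k−1}) = 3·(10·7 − 21)7^{k−1} + (10·3 − 21)3^{k−1} = 147·7^{k−1} + 9·3^{k−1} = 3·7^{k+1} + 3^{k+1}.
So the formula holds for k+1, and by strong induction f_m = 3·7^m + 3^m for all m ≥ 0.

f_m = 3·7^m + 3^m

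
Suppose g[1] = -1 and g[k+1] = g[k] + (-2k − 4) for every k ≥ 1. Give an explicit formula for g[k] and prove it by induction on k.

Claim: g[k] = -k^2 − 3k + 3.

Base case: g[1] = -1, and -1^2 − 3·1 + 3 = -1.
Assume g[m] = -m^2 − 3m + 3.
Then g[m+1] = g[m] + (-2m − 4) = (-m^2 − 3m + 3) + (-2m − 4) = -m^2 − 5m − 1,
and -(m+1)^2 − 3·(m+1) + 3 = -m^2 − 5m − 1.
Hence g[k] = -k^2 − 3k + 3 for every k ≥ 1, by induction.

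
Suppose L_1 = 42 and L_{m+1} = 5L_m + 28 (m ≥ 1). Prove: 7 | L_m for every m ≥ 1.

Base case: L_1 = 42 = 7·6, so 7 | L_1.
Assume 7 | L_j, so L_j = 7t for some integer t.
Then L_{j+1} = 5L_j + 28 = 5·(7t) + 28 = 7(5t + 4), so 7 | L_{j+1}.
By induction, 7 | L_m for all m ≥ 1.

7 | L_m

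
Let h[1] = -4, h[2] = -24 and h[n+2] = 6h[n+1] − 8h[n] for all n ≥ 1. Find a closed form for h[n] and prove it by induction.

Claim: h[n] = 2·2^n − 2·4^n.

Base cases: h[1] = -4 and 2·2^1 − 2·4^1 = -4; h[2] = -24 and 2·2^2 − 2·4^2 = -24.
Assume h[j] = 2·2^j − 2·4^j for all 1 ≤ j ≤ r, where r ≥ 2.
Then h[r+1] = 6h[r] − 8h[r−1] = 6·(2·2^r − 2·4^r) − 8·(2·2^{r−1} − 2·4^{r−1}) = 2·(6·2 − 8)2^{r−1} − 2·(6·4 − 8)4^{r−1} = 8·2^{r−1} − 32·4^{r−1} = 2·2^{r+1} − 2·4^{r+1}.
By strong induction, h[n] = 2·2^n − 2·4^n for all n ≥ 1.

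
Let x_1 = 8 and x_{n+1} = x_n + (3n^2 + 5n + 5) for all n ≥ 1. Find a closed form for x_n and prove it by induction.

Claim: x_n = n^3 + n^2 + 3n + 3.

Base case: x_1 = 8, and 1^3 + 1^2 + 3·1 + 3 = 8.
Assume x_j = j^3 + j^2 + 3j + 3.
Then x_{j+1} = x_j + (3j^2 + 5j + 5) = (j^3 + j^2 + 3j + 3) + (3j^2 + 5j + 5) = j^3 + 4j^2 + 8j + 8,
and (j+1)^3 + (j+1)^2 + 3·(j+1) + 3 = j^3 + 4j^2 + 8j + 8.
Hence x_n = n^3 + n^2 + 3n + 3 for every n ≥ 1, by induction.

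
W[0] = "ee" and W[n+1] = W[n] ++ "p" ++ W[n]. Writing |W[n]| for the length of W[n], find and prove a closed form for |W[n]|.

Claim: |W[n]| = 3·2^n − 1.

Base case: |W[0]| = 2, and 3·2^0 − 1 = 2.
Assume |W[r]| = 3·2^r − 1.
Then |W[r+1]| = |W[r]| + 1 + |W[r]| = 2|W[r]| + 1 = 2(3·2^r − 1) + 1 = 3·2^{r+1} − 2 + 1 = 3·2^{r+1} − 1.
This completes the inductive step, so |W[n]| = 3·2^n − 1 for all n ≥ 0.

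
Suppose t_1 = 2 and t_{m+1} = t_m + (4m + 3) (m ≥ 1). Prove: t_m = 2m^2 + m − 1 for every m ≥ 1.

Base case: t_1 = 2, and 2·1^2 + 1 − 1 = 2.
Assume t_j = 2j^2 + j − 1.
Then t_{j+1} = t_j + (4j + 3) = (2j^2 + j − 1) + (4j + 3) = 2j^2 + 5j + 2,
and 2·(j+1)^2 + (j+1) − 1 = 2j^2 + 5j + 2.
This completes the inductive step, so t_m = 2m^2 + m − 1 for all m ≥ 1.

t_m = 2m^2 + m − 1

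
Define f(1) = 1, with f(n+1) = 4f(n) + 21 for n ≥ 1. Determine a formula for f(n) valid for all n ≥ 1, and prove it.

Claim: f(n) = 2·4^n − 7.

Base case: f(1) = 1, and 2·4^1 − 7 = 8 − 7 = 1.
Assume f(m) = 2·4^m − 7 for some m ≥ 1.
Then f(m+1) = 4f(m) + 21 = 4·(2·4^m − 7) + 21 = 8·4^m − 28 + 21 = 2·4^{m+1} − 7.
Hence f(n) = 2·4^n − 7 for every n ≥ 1, by induction.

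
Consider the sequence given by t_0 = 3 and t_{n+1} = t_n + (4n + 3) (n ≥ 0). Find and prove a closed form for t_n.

Claim: t_n = 2n^2 + n + 3.

Base case: t_0 = 3, and 2·0^2 + 0 + 3 = 3.
Assume t_r = 2r^2 + r + 3.
Then t_{r+1} = t_r + (4r + 3) = (2r^2 + r + 3) + (4r + 3) = 2r^2 + 5r + 6,
and 2·(r+1)^2 + (r+1) + 3 = 2r^2 + 5r + 6.
Hence t_n = 2n^2 + n + 3 for every n ≥ 0, by induction.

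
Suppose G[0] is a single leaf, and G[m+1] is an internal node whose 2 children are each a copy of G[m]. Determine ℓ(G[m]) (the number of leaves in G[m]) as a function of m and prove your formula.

Claim: ℓ(G[m]) = 2^m.

Base case: ℓ(G[0]) = 1, and 2^0 = 1.
Assume ℓ(G[k]) = 2^k.
Then ℓ(G[k+1]) = 2·ℓ(G[k]) = 2·2^k = 2^{k+1}.
Hence ℓ(G[m]) = 2^m for every m ≥ 0, by induction.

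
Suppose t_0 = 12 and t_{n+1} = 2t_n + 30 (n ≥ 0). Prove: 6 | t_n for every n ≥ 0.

Base case: t_0 = 12 = 6·2, so 6 | t_0.
Assume 6 | t_r, so t_r = 6s for some integer s.
Then t_{r+1} = 2t_r + 30 = 2·(6s) + 30 = 6(2s + 5), so 6 | t_{r+1}.
This completes the inductive step, so 6 | t_n for all n ≥ 0.

6 | t_n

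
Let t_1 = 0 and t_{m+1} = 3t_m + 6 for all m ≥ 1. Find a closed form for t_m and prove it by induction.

Claim: t_m = 3^m − 3.

Base case: t_1 = 0, and 3^1 − 3 = 3 − 3 = 0.
Assume t_r = 3^r − 3 for some r ≥ 1.
Then t_{r+1} = 3t_r + 6 = 3·(3^r − 3) + 6 = 3^{r+1} − 9 + 6 = 3^{r+1} − 3.
This completes the inductive step, so t_m = 3^m − 3 for all m ≥ 1.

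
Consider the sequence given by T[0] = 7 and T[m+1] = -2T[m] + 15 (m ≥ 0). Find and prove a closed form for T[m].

Claim: T[m] = 2·(-2)^m + 5.

Base case: T[0] = 7, and 2·(-2)^0 + 5 = 2 + 5 = 7.
Assume T[j] = 2·(-2)^j + 5 for some j ≥ 0.
Then T[j+1] = -2T[j] + 15 = -2·(2·(-2)^j + 5) + 15 = -4·(-2)^j − 10 + 15 = 2·(-2)^{j+1} + 5.
Hence T[m] = 2·(-2)^m + 5 for every m ≥ 0, by induction.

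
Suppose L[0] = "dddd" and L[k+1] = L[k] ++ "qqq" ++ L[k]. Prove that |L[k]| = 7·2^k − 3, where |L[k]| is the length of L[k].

Base case: |L[0]| = 4, and 7·2^0 − 3 = 4.
Assume |L[r]| = 7·2^r − 3.
Then |L[r+1]| = |L[r]| + 3 + |L[r]| = 2|L[r]| + 3 = 2(7·2^r − 3) + 3 = 7·2^{r+1} − 6 + 3 = 7·2^{r+1} − 3.
This completes the inductive step, so |L[k]| = 7·2^k − 3 for all k ≥ 0.

|L[k]| = 7·2^k − 3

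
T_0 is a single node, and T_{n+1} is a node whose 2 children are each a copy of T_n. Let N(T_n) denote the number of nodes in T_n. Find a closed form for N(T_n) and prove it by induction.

Claim: N(T_n) = 2^{n+1} − 1.

Base case: N(T_0) = 1, and 2^{0+1} − 1 = 1.
Assume N(T_j) = 2^{j+1} − 1.
Then N(T_{j+1}) = 1 + 2N(T_j) = 1 + 2(2^{j+1} − 1) = 2^{j+2} − 2 + 1 = 2^{j+2} − 1.
Hence N(T_n) = 2^{n+1} − 1 for every n ≥ 0, by induction.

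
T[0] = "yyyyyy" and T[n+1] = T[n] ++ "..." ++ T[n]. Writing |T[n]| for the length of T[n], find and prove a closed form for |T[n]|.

Claim: |T[n]| = 9·2^n − 3.

Base case: |T[0]| = 6, and 9·2^0 − 3 = 6.
Assume |T[j]| = 9·2^j − 3.
Then |T[j+1]| = |T[j]| + 3 + |T[j]| = 2|T[j]| + 3 = 2(9·2^j − 3) + 3 = 9·2^{j+1} − 6 + 3 = 9·2^{j+1} − 3.
By induction, |T[n]| = 9·2^n − 3 for all n ≥ 0.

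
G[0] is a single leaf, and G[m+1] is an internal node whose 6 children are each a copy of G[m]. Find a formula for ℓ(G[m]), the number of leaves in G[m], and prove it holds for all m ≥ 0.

Claim: ℓ(G[m]) = 6^m.

Base case: ℓ(G[0]) = 1, and 6^0 = 1.
Assume ℓ(G[j]) = 6^j.
Then ℓ(G[j+1]) = 6·ℓ(G[j]) = 6·6^j = 6^{j+1}.
So the formula holds for j+1, and by induction ℓ(G[m]) = 6^m for all m ≥ 0.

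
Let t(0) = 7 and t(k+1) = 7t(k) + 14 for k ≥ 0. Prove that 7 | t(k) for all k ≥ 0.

Base case: t(0) = 7 = 7·1, so 7 | t(0).
Assume 7 | t(r), so t(r) = 7s for some integer s.
Then t(r+1) = 7t(r) + 14 = 7·(7s) + 14 = 7(7s + 2), so 7 | t(r+1).
Hence 7 | t(k) for every k ≥ 0, by induction.

7 | t(k)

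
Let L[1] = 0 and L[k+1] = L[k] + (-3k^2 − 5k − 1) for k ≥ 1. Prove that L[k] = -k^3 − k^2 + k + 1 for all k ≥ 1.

Base case: L[1] = 0, and -1^3 − 1^2 + 1 + 1 = 0.
Assume L[m] = -m^3 − m^2 + m + 1.
Then L[m+1] = L[m] + (-3m^2 − 5m − 1) = (-m^3 − m^2 + m + 1) + (-3m^2 − 5m − 1) = -m^3 − 4m^2 − 4m,
and -(m+1)^3 − (m+1)^2 + (m+1) + 1 = -m^3 − 4m^2 − 4m.
Hence L[k] = -k^3 − k^2 + k + 1 for every k ≥ 1, by induction.

L[k] = -k^3 − k^2 + k + 1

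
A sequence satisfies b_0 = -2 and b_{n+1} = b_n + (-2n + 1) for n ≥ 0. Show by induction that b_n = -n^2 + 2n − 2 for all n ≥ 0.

Base case: b_0 = -2, and -0^2 + 2·0 − 2 = -2.
Assume b_k = -k^2 + 2k − 2.
Then b_{k+1} = b_k + (-2k + 1) = (-k^2 + 2k − 2) + (-2k + 1) = -k^2 − 1,
and -(k+1)^2 + 2·(k+1) − 2 = -k^2 − 1.
This completes the inductive step, so b_n = -n^2 + 2n − 2 for all n ≥ 0.

b_n = -n^2 + 2n − 2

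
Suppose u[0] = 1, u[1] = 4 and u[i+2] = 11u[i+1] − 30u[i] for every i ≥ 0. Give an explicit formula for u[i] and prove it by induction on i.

Claim: u[i] = 2·5^i − 6^i.

Base cases: u[0] = 1 and 2·5^0 − 6^0 = 1; u[1] = 4 and 2·5^1 − 6^1 = 4.
Assume u[j] = 2·5^j − 6^j for all 0 ≤ j ≤ r, where r ≥ 1.
Then u[r+1] = 11u[r] − 30u[r−1] = 11·(2·5^r − 6^r) − 30·(2·5^{r−1} − 6^{r−1}) = 2·(11·5 − 30)5^{r−1} − (11·6 − 30)6^{r−1} = 50·5^{r−1} − 36·6^{r−1} = 2·5^{r+1} − 6^{r+1}.
So the formula holds for r+1, and by strong induction u[i] = 2·5^i − 6^i for all i ≥ 0.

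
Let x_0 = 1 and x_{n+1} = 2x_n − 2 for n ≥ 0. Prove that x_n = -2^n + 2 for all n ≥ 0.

Base case: x_0 = 1, and -2^0 + 2 = -1 + 2 = 1.
Assume x_k = -2^k + 2 for some k ≥ 0.
Then x_{k+1} = 2x_k − 2 = 2·(-2^k + 2) − 2 = -2^{k+1} + 4 − 2 = -2^{k+1} + 2.
So the formula holds for k+1, and by induction x_n = -2^n + 2 for all n ≥ 0.

x_n = -2^n + 2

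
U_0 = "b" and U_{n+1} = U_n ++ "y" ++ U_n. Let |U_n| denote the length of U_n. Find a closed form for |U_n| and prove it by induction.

Claim: |U_n| = 2^{n+1} − 1.

Base case: |U_0| = 1, and 2^{0+1} − 1 = 1.
Assume |U_k| = 2^{k+1} − 1.
Then |U_{k+1}| = |U_k| + 1 + |U_k| = 2|U_k| + 1 = 2(2^{k+1} − 1) + 1 = 2^{k+2} − 2 + 1 = 2^{k+2} − 1.
Hence |U_n| = 2^{n+1} − 1 for every n ≥ 0, by induction.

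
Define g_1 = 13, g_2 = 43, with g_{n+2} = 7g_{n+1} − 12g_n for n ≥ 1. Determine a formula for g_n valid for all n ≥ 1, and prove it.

Claim: g_n = 3·3^n + 4^n.

Base cases: g_1 = 13 and 3·3^1 + 4^1 = 13; g_2 = 43 and 3·3^2 + 4^2 = 43.
Assume g_j = 3·3^j + 4^j for all 1 ≤ j ≤ k, where k ≥ 2.
Then g_{k+1} = 7g_k − 12g_{k−1} = 7·(3·3^k + 4^k) − 12·(3·3^{k−1} + 4^{k−1}) = 3·(7·3 − 12)3^{k−1} + (7·4 − 12)4^{k−1} = 27·3^{k−1} + 16·4^{k−1} = 3·3^{k+1} + 4^{k+1}.
By strong induction, g_n = 3·3^n + 4^n for all n ≥ 1.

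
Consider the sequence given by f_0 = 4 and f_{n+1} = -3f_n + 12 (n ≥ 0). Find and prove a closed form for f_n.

Claim: f_n = (-3)^n + 3.

Base case: f_0 = 4, and (-3)^0 + 3 = 1 + 3 = 4.
Assume f_r = (-3)^r + 3 for some r ≥ 0.
Then f_{r+1} = -3f_r + 12 = -3·((-3)^r + 3) + 12 = -3·(-3)^r − 9 + 12 = (-3)^{r+1} + 3.
So the formula holds for r+1, and by induction f_n = (-3)^n + 3 for all n ≥ 0.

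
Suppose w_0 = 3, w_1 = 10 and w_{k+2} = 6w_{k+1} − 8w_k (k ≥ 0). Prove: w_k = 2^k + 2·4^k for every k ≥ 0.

Base cases: w_0 = 3 and 2^0 + 2·4^0 = 3; w_1 = 10 and 2^1 + 2·4^1 = 10.
Assume w_j = 2^j + 2·4^j for all 0 ≤ j ≤ m, where m ≥ 1.
Then w_{m+1} = 6w_m − 8w_{m−1} = 6·(2^m + 2·4^m) − 8·(2^{m−1} + 2·4^{m−1}) = (6·2 − 8)2^{m−1} + 2·(6·4 − 8)4^{m−1} = 4·2^{m−1} + 32·4^{m−1} = 2^{m+1} + 2·4^{m+1}.
By strong induction, w_k = 2^k + 2·4^k for all k ≥ 0.

w_k = 2^k + 2·4^k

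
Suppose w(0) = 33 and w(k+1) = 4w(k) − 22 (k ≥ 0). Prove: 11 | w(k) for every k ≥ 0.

Base case: w(0) = 33 = 11·3, so 11 | w(0).
Assume 11 | w(j), so w(j) = 11t for some integer t.
Then w(j+1) = 4w(j) − 22 = 4·(11t) − 22 = 11(4t − 2), so 11 | w(j+1).
This completes the inductive step, so 11 | w(k) for all k ≥ 0.

11 | w(k)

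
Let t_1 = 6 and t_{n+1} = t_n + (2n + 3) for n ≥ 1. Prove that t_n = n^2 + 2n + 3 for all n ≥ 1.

Base case: t_1 = 6, and 1^2 + 2·1 + 3 = 6.
Assume t_k = k^2 + 2k + 3.
Then t_{k+1} = t_k + (2k + 3) = (k^2 + 2k + 3) + (2k + 3) = k^2 + 4k + 6,
and (k+1)^2 + 2·(k+1) + 3 = k^2 + 4k + 6.
Hence t_n = n^2 + 2n + 3 for every n ≥ 1, by induction.

t_n = n^2 + 2n + 3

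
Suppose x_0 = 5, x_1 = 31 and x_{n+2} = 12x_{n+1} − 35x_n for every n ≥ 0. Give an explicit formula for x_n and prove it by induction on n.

Claim: x_n = 3·7^n + 2·5^n.

Base cases: x_0 = 5 and 3·7^0 + 2·5^0 = 5; x_1 = 31 and 3·7^1 + 2·5^1 = 31.
Assume x_j = 3·7^j + 2·5^j for all 0 ≤ j ≤ m, where m ≥ 1.
Then x_{m+1} = 12x_m − 35x_{m−1} = 12·(3·7^m + 2·5^m) − 35·(3·7^{m−1} + 2·5^{m−1}) = 3·(12·7 − 35)7^{m−1} + 2·(12·5 − 35)5^{m−1} = 147·7^{m−1} + 50·5^{m−1} = 3·7^{m+1} + 2·5^{m+1}.
Hence x_n = 3·7^n + 2·5^n for every n ≥ 0, by strong induction.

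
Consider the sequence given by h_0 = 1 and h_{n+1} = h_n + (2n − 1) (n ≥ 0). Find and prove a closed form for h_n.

Claim: h_n = n^2 − 2n + 1.

Base case: h_0 = 1, and 0^2 − 2·0 + 1 = 1.
Assume h_m = m^2 − 2m + 1.
Then h_{m+1} = h_m + (2m − 1) = (m^2 − 2m + 1) + (2m − 1) = m^2,
and (m+1)^2 − 2·(m+1) + 1 = m^2.
Hence h_n = n^2 − 2n + 1 for every n ≥ 0, by induction.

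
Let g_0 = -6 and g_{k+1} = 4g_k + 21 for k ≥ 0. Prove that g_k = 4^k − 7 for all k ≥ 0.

Base case: g_0 = -6, and 4^0 − 7 = 1 − 7 = -6.
Assume g_r = 4^r − 7 for some r ≥ 0.
Then g_{r+1} = 4g_r + 21 = 4·(4^r − 7) + 21 = 4^{r+1} − 28 + 21 = 4^{r+1} − 7.
By induction, g_k = 4^k − 7 for all k ≥ 0.

g_k = 4^k − 7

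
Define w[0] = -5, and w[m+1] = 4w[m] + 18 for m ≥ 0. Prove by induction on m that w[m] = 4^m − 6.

Base case: w[0] = -5, and 4^0 − 6 = 1 − 6 = -5.
Assume w[j] = 4^j − 6 for some j ≥ 0.
Then w[j+1] = 4w[j] + 18 = 4·(4^j − 6) + 18 = 4^{j+1} − 24 + 18 = 4^{j+1} − 6.
By induction, w[m] = 4^m − 6 for all m ≥ 0.

w[m] = 4^m − 6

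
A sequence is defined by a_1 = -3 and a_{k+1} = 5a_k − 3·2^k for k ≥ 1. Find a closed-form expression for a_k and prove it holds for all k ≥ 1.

Claim: a_k = -5^k + 2^k.

Base case: a_1 = -3, and -5^1 + 2^1 = -5 + 2 = -3.
Assume a_r = -5^r + 2^r for some r ≥ 1.
Then a_{r+1} = 5a_r − 3·2^r = 5·(-5^r + 2^r) − 3·2^r = -5^{r+1} + 5·2^r − 3·2^r = -5^{r+1} + 2·2^r = -5^{r+1} + 2^{r+1}.
So the formula holds for r+1, and by induction a_k = -5^k + 2^k for all k ≥ 1.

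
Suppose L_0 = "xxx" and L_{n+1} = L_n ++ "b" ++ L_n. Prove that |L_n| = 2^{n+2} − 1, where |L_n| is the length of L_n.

Base case: |L_0| = 3, and 2^{0+2} − 1 = 3.
Assume |L_k| = 2^{k+2} − 1.
Then |L_{k+1}| = |L_k| + 1 + |L_k| = 2|L_k| + 1 = 2(2^{k+2} − 1) + 1 = 2^{k+3} − 2 + 1 = 2^{k+3} − 1.
So the formula holds for k+1, and by induction |L_n| = 2^{n+2} − 1 for all n ≥ 0.

|L_n| = 2^{n+2} − 1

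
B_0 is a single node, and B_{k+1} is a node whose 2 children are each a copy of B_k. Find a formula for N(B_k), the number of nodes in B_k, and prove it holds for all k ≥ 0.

Claim: N(B_k) = 2^{k+1} − 1.

Base case: N(B_0) = 1, and 2^{0+1} − 1 = 1.
Assume N(B_r) = 2^{r+1} − 1.
Then N(B_{r+1}) = 1 + 2N(B_r) = 1 + 2(2^{r+1} − 1) = 2^{r+2} − 2 + 1 = 2^{r+2} − 1.
Hence N(B_k) = 2^{k+1} − 1 for every k ≥ 0, by induction.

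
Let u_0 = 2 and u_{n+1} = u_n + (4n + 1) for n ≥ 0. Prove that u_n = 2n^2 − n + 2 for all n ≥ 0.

Base case: u_0 = 2, and 2·0^2 − 0 + 2 = 2.
Assume u_r = 2r^2 − r + 2.
Then u_{r+1} = u_r + (4r + 1) = (2r^2 − r + 2) + (4r + 1) = 2r^2 + 3r + 3,
and 2·(r+1)^2 − (r+1) + 2 = 2r^2 + 3r + 3.
This completes the inductive step, so u_n = 2n^2 − n + 2 for all n ≥ 0.

u_n = 2n^2 − n + 2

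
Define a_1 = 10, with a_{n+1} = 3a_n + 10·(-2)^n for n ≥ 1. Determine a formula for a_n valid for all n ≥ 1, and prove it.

Claim: a_n = 2·3^n − 2·(-2)^n.

Base case: a_1 = 10, and 2·3^1 − 2·(-2)^1 = 6 + 4 = 10.
Assume a_m = 2·3^m − 2·(-2)^m for some m ≥ 1.
Then a_{m+1} = 3a_m + 10·(-2)^m = 3·(2·3^m − 2·(-2)^m) + 10·(-2)^m = 2·3^{m+1} − 6·(-2)^m + 10·(-2)^m = 2·3^{m+1} + 4·(-2)^m = 2·3^{m+1} − 2·(-2)^{m+1}.
By induction, a_n = 2·3^n − 2·(-2)^n for all n ≥ 1.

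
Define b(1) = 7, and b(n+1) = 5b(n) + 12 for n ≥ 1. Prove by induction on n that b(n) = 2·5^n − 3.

Base case: b(1) = 7, and 2·5^1 − 3 = 10 − 3 = 7.
Assume b(k) = 2·5^k − 3 for some k ≥ 1.
Then b(k+1) = 5b(k) + 12 = 5·(2·5^k − 3) + 12 = 10·5^k − 15 + 12 = 2·5^{k+1} − 3.
By induction, b(n) = 2·5^n − 3 for all n ≥ 1.

b(n) = 2·5^n − 3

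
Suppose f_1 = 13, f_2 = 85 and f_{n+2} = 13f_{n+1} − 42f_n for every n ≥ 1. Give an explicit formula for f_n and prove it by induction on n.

Claim: f_n = 7^n + 6^n.

Base cases: f_1 = 13 and 7^1 + 6^1 = 13; f_2 = 85 and 7^2 + 6^2 = 85.
Assume f_j = 7^j + 6^j for all 1 ≤ j ≤ r, where r ≥ 2.
Then f_{r+1} = 13f_r − 42f_{r−1} = 13·(7^r + 6^r) − 42·(7^{r−1} + 6^{r−1}) = (13·7 − 42)7^{r−1} + (13·6 − 42)6^{r−1} = 49·7^{r−1} + 36·6^{r−1} = 7^{r+1} + 6^{r+1}.
Hence f_n = 7^n + 6^n for every n ≥ 1, by strong induction.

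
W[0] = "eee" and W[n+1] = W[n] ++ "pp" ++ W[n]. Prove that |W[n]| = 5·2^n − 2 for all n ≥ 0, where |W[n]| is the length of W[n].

Base case: |W[0]| = 3, and 5·2^0 − 2 = 3.
Assume |W[k]| = 5·2^k − 2.
Then |W[k+1]| = |W[k]| + 2 + |W[k]| = 2|W[k]| + 2 = 2(5·2^k − 2) + 2 = 5·2^{k+1} − 4 + 2 = 5·2^{k+1} − 2.
So the formula holds for k+1, and by induction |W[n]| = 5·2^n − 2 for all n ≥ 0.

|W[n]| = 5·2^n − 2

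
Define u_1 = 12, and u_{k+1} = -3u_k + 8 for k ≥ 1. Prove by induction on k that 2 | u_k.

Base case: u_1 = 12 = 2·6, so 2 | u_1.
Assume 2 | u_j, so u_j = 2t for some integer t.
Then u_{j+1} = -3u_j + 8 = -3·(2t) + 8 = 2(-3t + 4), so 2 | u_{j+1}.
This completes the inductive step, so 2 | u_k for all k ≥ 1.

2 | u_k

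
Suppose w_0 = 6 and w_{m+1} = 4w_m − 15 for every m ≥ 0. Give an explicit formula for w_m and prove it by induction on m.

Claim: w_m = 4^m + 5.

Base case: w_0 = 6, and 4^0 + 5 = 1 + 5 = 6.
Assume w_k = 4^k + 5 for some k ≥ 0.
Then w_{k+1} = 4w_k − 15 = 4·(4^k + 5) − 15 = 4^{k+1} + 20 − 15 = 4^{k+1} + 5.
So the formula holds for k+1, and by induction w_m = 4^m + 5 for all m ≥ 0.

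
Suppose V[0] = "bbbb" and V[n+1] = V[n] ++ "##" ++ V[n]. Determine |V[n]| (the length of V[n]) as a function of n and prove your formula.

Claim: |V[n]| = 6·2^n − 2.

Base case: |V[0]| = 4, and 6·2^0 − 2 = 4.
Assume |V[m]| = 6·2^m − 2.
Then |V[m+1]| = |V[m]| + 2 + |V[m]| = 2|V[m]| + 2 = 2(6·2^m − 2) + 2 = 6·2^{m+1} − 4 + 2 = 6·2^{m+1} − 2.
This completes the inductive step, so |V[n]| = 6·2^n − 2 for all n ≥ 0.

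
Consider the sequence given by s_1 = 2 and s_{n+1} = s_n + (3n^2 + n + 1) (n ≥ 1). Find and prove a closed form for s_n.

Claim: s_n = n^3 − n^2 + n + 1.

Base case: s_1 = 2, and 1^3 − 1^2 + 1 + 1 = 2.
Assume s_k = k^3 − k^2 + k + 1.
Then s_{k+1} = s_k + (3k^2 + k + 1) = (k^3 − k^2 + k + 1) + (3k^2 + k + 1) = k^3 + 2k^2 + 2k + 2,
and (k+1)^3 − (k+1)^2 + (k+1) + 1 = k^3 + 2k^2 + 2k + 2.
This completes the inductive step, so s_n = n^3 − n^2 + n + 1 for all n ≥ 1.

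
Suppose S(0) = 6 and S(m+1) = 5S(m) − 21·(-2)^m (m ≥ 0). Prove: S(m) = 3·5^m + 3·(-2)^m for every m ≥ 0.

Base case: S(0) = 6, and 3·5^0 + 3·(-2)^0 = 3 + 3 = 6.
Assume S(r) = 3·5^r + 3·(-2)^r for some r ≥ 0.
Then S(r+1) = 5S(r) − 21·(-2)^r = 5·(3·5^r + 3·(-2)^r) − 21·(-2)^r = 3·5^{r+1} + 15·(-2)^r − 21·(-2)^r = 3·5^{r+1} − 6·(-2)^r = 3·5^{r+1} + 3·(-2)^{r+1}.
This completes the inductive step, so S(m) = 3·5^m + 3·(-2)^m for all m ≥ 0.

S(m) = 3·5^m + 3·(-2)^m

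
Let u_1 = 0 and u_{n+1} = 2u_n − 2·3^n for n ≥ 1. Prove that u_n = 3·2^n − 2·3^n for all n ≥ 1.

Base case: u_1 = 0, and 3·2^1 − 2·3^1 = 6 − 6 = 0.
Assume u_r = 3·2^r − 2·3^r for some r ≥ 1.
Then u_{r+1} = 2u_r − 2·3^r = 2·(3·2^r − 2·3^r) − 2·3^r = 3·2^{r+1} − 4·3^r − 2·3^r = 3·2^{r+1} − 6·3^r = 3·2^{r+1} − 2·3^{r+1}.
So the formula holds for r+1, and by induction u_n = 3·2^n − 2·3^n for all n ≥ 1.

u_n = 3·2^n − 2·3^n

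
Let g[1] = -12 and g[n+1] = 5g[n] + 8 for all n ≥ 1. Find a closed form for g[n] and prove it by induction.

Claim: g[n] = -2·5^n − 2.

Base case: g[1] = -12, and -2·5^1 − 2 = -10 − 2 = -12.
Assume g[j] = -2·5^j − 2 for some j ≥ 1.
Then g[j+1] = 5g[j] + 8 = 5·(-2·5^j − 2) + 8 = -10·5^j − 10 + 8 = -2·5^{j+1} − 2.
This completes the inductive step, so g[n] = -2·5^n − 2 for all n ≥ 1.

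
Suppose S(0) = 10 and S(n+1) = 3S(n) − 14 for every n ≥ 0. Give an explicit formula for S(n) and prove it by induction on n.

Claim: S(n) = 3^{n+1} + 7.

Base case: S(0) = 10, and 3^{0+1} + 7 = 3 + 7 = 10.
Assume S(m) = 3^{m+1} + 7 for some m ≥ 0.
Then S(m+1) = 3S(m) − 14 = 3·(3^{m+1} + 7) − 14 = 3^{m+2} + 21 − 14 = 3^{m+2} + 7.
By induction, S(n) = 3^{n+1} + 7 for all n ≥ 0.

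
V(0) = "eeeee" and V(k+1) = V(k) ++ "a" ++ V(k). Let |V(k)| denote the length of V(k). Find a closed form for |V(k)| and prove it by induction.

Claim: |V(k)| = 6·2^k − 1.

Base case: |V(0)| = 5, and 6·2^0 − 1 = 5.
Assume |V(m)| = 6·2^m − 1.
Then |V(m+1)| = |V(m)| + 1 + |V(m)| = 2|V(m)| + 1 = 2(6·2^m − 1) + 1 = 6·2^{m+1} − 2 + 1 = 6·2^{m+1} − 1.
This completes the inductive step, so |V(k)| = 6·2^k − 1 for all k ≥ 0.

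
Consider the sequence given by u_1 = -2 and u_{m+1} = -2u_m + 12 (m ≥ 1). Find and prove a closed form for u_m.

Claim: u_m = 3·(-2)^m + 4.

Base case: u_1 = -2, and 3·(-2)^1 + 4 = -6 + 4 = -2.
Assume u_k = 3·(-2)^k + 4 for some k ≥ 1.
Then u_{k+1} = -2u_k + 12 = -2·(3·(-2)^k + 4) + 12 = -6·(-2)^k − 8 + 12 = 3·(-2)^{k+1} + 4.
This completes the inductive step, so u_m = 3·(-2)^m + 4 for all m ≥ 1.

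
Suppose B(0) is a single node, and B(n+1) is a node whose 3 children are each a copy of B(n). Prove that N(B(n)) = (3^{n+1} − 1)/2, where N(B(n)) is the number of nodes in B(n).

Base case: N(B(0)) = 1, and (3^{0+1} − 1)/2 = 1.
Assume N(B(m)) = (3^{m+1} − 1)/2.
Then N(B(m+1)) = 1 + 3N(B(m)) = 1 + 3·(3^{m+1} − 1)/2 = 1 + (3^{m+2} − 3)/2 = (2 + 3^{m+2} − 3)/2 = (3^{m+2} − 1)/2.
So the formula holds for m+1, and by induction N(B(n)) = (3^{n+1} − 1)/2 for all n ≥ 0.

N(B(n)) = (3^{n+1} − 1)/2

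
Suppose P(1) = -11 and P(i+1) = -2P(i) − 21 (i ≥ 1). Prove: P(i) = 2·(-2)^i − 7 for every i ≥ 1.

Base case: P(1) = -11, and 2·(-2)^1 − 7 = -4 − 7 = -11.
Assume P(m) = 2·(-2)^m − 7 for some m ≥ 1.
Then P(m+1) = -2P(m) − 21 = -2·(2·(-2)^m − 7) − 21 = -4·(-2)^m + 14 − 21 = 2·(-2)^{m+1} − 7.
So the formula holds for m+1, and by induction P(i) = 2·(-2)^i − 7 for all i ≥ 1.

P(i) = 2·(-2)^i − 7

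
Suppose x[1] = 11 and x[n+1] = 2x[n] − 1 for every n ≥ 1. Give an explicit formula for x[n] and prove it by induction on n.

Claim: x[n] = 5·2^n + 1.

Base case: x[1] = 11, and 5·2^1 + 1 = 10 + 1 = 11.
Assume x[j] = 5·2^j + 1 for some j ≥ 1.
Then x[j+1] = 2x[j] − 1 = 2·(5·2^j + 1) − 1 = 10·2^j + 2 − 1 = 5·2^{j+1} + 1.
Hence x[n] = 5·2^n + 1 for every n ≥ 1, by induction.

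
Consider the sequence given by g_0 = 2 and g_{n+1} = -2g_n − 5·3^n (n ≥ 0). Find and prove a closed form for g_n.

Claim: g_n = 3·(-2)^n − 3^n.

Base case: g_0 = 2, and 3·(-2)^0 − 3^0 = 3 − 1 = 2.
Assume g_k = 3·(-2)^k − 3^k for some k ≥ 0.
Then g_{k+1} = -2g_k − 5·3^k = -2·(3·(-2)^k − 3^k) − 5·3^k = 3·(-2)^{k+1} + 2·3^k − 5·3^k = 3·(-2)^{k+1} − 3·3^k = 3·(-2)^{k+1} − 3^{k+1}.
Hence g_n = 3·(-2)^n − 3^n for every n ≥ 0, by induction.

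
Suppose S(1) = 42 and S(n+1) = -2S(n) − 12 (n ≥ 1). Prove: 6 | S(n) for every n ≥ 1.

Base case: S(1) = 42 = 6·7, so 6 | S(1).
Assume 6 | S(k), so S(k) = 6t for some integer t.
Then S(k+1) = -2S(k) − 12 = -2·(6t) − 12 = 6(-2t − 2), so 6 | S(k+1).
So the property holds for k+1, and by induction 6 | S(n) for all n ≥ 1.

6 | S(n)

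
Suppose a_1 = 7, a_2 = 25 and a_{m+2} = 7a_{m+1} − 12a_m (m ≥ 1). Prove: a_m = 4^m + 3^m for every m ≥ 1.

Base cases: a_1 = 7 and 4^1 + 3^1 = 7; a_2 = 25 and 4^2 + 3^2 = 25.
Assume a_j = 4^j + 3^j for all 1 ≤ j ≤ k, where k ≥ 2.
Then a_{k+1} = 7a_k − 12a_{k−1} = 7·(4^k + 3^k) − 12·(4^{k−1} + 3^{k−1}) = (7·4 − 12)4^{k−1} + (7·3 − 12)3^{k−1} = 16·4^{k−1} + 9·3^{k−1} = 4^{k+1} + 3^{k+1}.
By strong induction, a_m = 4^m + 3^m for all m ≥ 1.

a_m = 4^m + 3^m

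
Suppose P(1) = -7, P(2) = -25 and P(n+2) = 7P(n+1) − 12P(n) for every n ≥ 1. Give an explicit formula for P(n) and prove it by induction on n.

Claim: P(n) = -4^n − 3^n.

Base cases: P(1) = -7 and -4^1 − 3^1 = -7; P(2) = -25 and -4^2 − 3^2 = -25.
Assume P(j) = -4^j − 3^j for all 1 ≤ j ≤ r, where r ≥ 2.
Then P(r+1) = 7P(r) − 12P(r−1) = 7·(-4^r − 3^r) − 12·(-4^{r−1} − 3^{r−1}) = -(7·4 − 12)4^{r−1} − (7·3 − 12)3^{r−1} = -16·4^{r−1} − 9·3^{r−1} = -4^{r+1} − 3^{r+1}.
Hence P(n) = -4^n − 3^n for every n ≥ 1, by strong induction.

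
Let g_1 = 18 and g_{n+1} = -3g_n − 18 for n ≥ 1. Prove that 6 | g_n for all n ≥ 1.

Base case: g_1 = 18 = 6·3, so 6 | g_1.
Assume 6 | g_m, so g_m = 6t for some integer t.
Then g_{m+1} = -3g_m − 18 = -3·(6t) − 18 = 6(-3t − 3), so 6 | g_{m+1}.
By induction, 6 | g_n for all n ≥ 1.

6 | g_n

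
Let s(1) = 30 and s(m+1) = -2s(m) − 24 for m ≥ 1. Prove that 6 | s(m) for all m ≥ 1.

Base case: s(1) = 30 = 6·5, so 6 | s(1).
Assume 6 | s(j), so s(j) = 6t for some integer t.
Then s(j+1) = -2s(j) − 24 = -2·(6t) − 24 = 6(-2t − 4), so 6 | s(j+1).
By induction, 6 | s(m) for all m ≥ 1.

6 | s(m)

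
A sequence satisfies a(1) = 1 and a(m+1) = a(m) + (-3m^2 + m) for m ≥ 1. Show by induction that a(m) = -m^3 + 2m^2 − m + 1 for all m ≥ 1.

Base case: a(1) = 1, and -1^3 + 2·1^2 − 1 + 1 = 1.
Assume a(k) = -k^3 + 2k^2 − k + 1.
Then a(k+1) = a(k) + (-3k^2 + k) = (-k^3 + 2k^2 − k + 1) + (-3k^2 + k) = -k^3 − k^2 + 1,
and -(k+1)^3 + 2·(k+1)^2 − (k+1) + 1 = -k^3 − k^2 + 1.
Hence a(m) = -m^3 + 2m^2 − m + 1 for every m ≥ 1, by induction.

a(m) = -m^3 + 2m^2 − m + 1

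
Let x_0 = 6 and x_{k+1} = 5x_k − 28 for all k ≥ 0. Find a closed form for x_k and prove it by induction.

Claim: x_k = -5^k + 7.

Base case: x_0 = 6, and -5^0 + 7 = -1 + 7 = 6.
Assume x_m = -5^m + 7 for some m ≥ 0.
Then x_{m+1} = 5x_m − 28 = 5·(-5^m + 7) − 28 = -5^{m+1} + 35 − 28 = -5^{m+1} + 7.
Hence x_k = -5^k + 7 for every k ≥ 0, by induction.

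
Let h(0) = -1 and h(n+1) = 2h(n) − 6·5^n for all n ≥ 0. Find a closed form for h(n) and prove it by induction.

Claim: h(n) = 2^n − 2·5^n.

Base case: h(0) = -1, and 2^0 − 2·5^0 = 1 − 2 = -1.
Assume h(j) = 2^j − 2·5^j for some j ≥ 0.
Then h(j+1) = 2h(j) − 6·5^j = 2·(2^j − 2·5^j) − 6·5^j = 2^{j+1} − 4·5^j − 6·5^j = 2^{j+1} − 10·5^j = 2^{j+1} − 2·5^{j+1}.
So the formula holds for j+1, and by induction h(n) = 2^n − 2·5^n for all n ≥ 0.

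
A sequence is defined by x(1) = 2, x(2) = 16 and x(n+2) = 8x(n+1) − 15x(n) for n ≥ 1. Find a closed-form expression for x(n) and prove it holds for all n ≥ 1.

Claim: x(n) = 5^n − 3^n.

Base cases: x(1) = 2 and 5^1 − 3^1 = 2; x(2) = 16 and 5^2 − 3^2 = 16.
Assume x(i) = 5^i − 3^i for all 1 ≤ i ≤ j, where j ≥ 2.
Then x(j+1) = 8x(j) − 15x(j−1) = 8·(5^j − 3^j) − 15·(5^{j−1} − 3^{j−1}) = (8·5 − 15)5^{j−1} − (8·3 − 15)3^{j−1} = 25·5^{j−1} − 9·3^{j−1} = 5^{j+1} − 3^{j+1}.
This completes the inductive step, so x(n) = 5^n − 3^n for all n ≥ 1.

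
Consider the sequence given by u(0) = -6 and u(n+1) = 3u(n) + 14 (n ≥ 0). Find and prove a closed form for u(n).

Claim: u(n) = 3^n − 7.

Base case: u(0) = -6, and 3^0 − 7 = 1 − 7 = -6.
Assume u(m) = 3^m − 7 for some m ≥ 0.
Then u(m+1) = 3u(m) + 14 = 3·(3^m − 7) + 14 = 3^{m+1} − 21 + 14 = 3^{m+1} − 7.
By induction, u(n) = 3^n − 7 for all n ≥ 0.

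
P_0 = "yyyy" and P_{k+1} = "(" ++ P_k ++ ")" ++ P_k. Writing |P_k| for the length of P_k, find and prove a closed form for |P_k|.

Claim: |P_k| = 6·2^k − 2.

Base case: |P_0| = 4, and 6·2^0 − 2 = 4.
Assume |P_m| = 6·2^m − 2.
Then |P_{m+1}| = 1 + |P_m| + 1 + |P_m| = 2|P_m| + 2 = 2(6·2^m − 2) + 2 = 6·2^{m+1} − 4 + 2 = 6·2^{m+1} − 2.
So the formula holds for m+1, and by induction |P_k| = 6·2^k − 2 for all k ≥ 0.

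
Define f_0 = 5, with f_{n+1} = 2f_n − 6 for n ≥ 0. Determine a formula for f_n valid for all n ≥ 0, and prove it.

Claim: f_n = -2^n + 6.

Base case: f_0 = 5, and -2^0 + 6 = -1 + 6 = 5.
Assume f_r = -2^r + 6 for some r ≥ 0.
Then f_{r+1} = 2f_r − 6 = 2·(-2^r + 6) − 6 = -2^{r+1} + 12 − 6 = -2^{r+1} + 6.
This completes the inductive step, so f_n = -2^n + 6 for all n ≥ 0.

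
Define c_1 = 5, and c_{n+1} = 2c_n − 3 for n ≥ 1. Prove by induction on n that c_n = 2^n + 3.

Base case: c_1 = 5, and 2^1 + 3 = 2 + 3 = 5.
Assume c_m = 2^m + 3 for some m ≥ 1.
Then c_{m+1} = 2c_m − 3 = 2·(2^m + 3) − 3 = 2^{m+1} + 6 − 3 = 2^{m+1} + 3.
So the formula holds for m+1, and by induction c_n = 2^n + 3 for all n ≥ 1.

c_n = 2^n + 3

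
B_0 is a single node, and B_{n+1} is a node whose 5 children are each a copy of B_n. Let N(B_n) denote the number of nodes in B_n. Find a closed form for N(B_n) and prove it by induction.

Claim: N(B_n) = (5^{n+1} − 1)/4.

Base case: N(B_0) = 1, and (5^{0+1} − 1)/4 = 1.
Assume N(B_r) = (5^{r+1} − 1)/4.
Then N(B_{r+1}) = 1 + 5N(B_r) = 1 + 5·(5^{r+1} − 1)/4 = 1 + (5^{r+2} − 5)/4 = (4 + 5^{r+2} − 5)/4 = (5^{r+2} − 1)/4.
Hence N(B_n) = (5^{n+1} − 1)/4 for every n ≥ 0, by induction.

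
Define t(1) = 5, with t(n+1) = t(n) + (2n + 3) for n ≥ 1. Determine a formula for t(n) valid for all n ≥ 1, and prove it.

Claim: t(n) = n^2 + 2n + 2.

Base case: t(1) = 5, and 1^2 + 2·1 + 2 = 5.
Assume t(m) = m^2 + 2m + 2.
Then t(m+1) = t(m) + (2m + 3) = (m^2 + 2m + 2) + (2m + 3) = m^2 + 4m + 5,
and (m+1)^2 + 2·(m+1) + 2 = m^2 + 4m + 5.
This completes the inductive step, so t(n) = n^2 + 2n + 2 for all n ≥ 1.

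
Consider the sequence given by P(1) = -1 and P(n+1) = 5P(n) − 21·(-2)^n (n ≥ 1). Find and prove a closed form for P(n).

Claim: P(n) = 5^n + 3·(-2)^n.

Base case: P(1) = -1, and 5^1 + 3·(-2)^1 = 5 − 6 = -1.
Assume P(k) = 5^k + 3·(-2)^k for some k ≥ 1.
Then P(k+1) = 5P(k) − 21·(-2)^k = 5·(5^k + 3·(-2)^k) − 21·(-2)^k = 5^{k+1} + 15·(-2)^k − 21·(-2)^k = 5^{k+1} − 6·(-2)^k = 5^{k+1} + 3·(-2)^{k+1}.
So the formula holds for k+1, and by induction P(n) = 5^n + 3·(-2)^n for all n ≥ 1.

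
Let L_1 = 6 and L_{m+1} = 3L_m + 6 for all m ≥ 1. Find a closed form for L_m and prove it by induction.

Claim: L_m = 3^{m+1} − 3.

Base case: L_1 = 6, and 3^{1+1} − 3 = 9 − 3 = 6.
Assume L_r = 3^{r+1} − 3 for some r ≥ 1.
Then L_{r+1} = 3L_r + 6 = 3·(3^{r+1} − 3) + 6 = 3^{r+2} − 9 + 6 = 3^{r+2} − 3.
So the formula holds for r+1, and by induction L_m = 3^{m+1} − 3 for all m ≥ 1.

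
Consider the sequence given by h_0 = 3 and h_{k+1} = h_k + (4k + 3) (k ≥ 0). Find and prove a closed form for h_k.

Claim: h_k = 2k^2 + k + 3.

Base case: h_0 = 3, and 2·0^2 + 0 + 3 = 3.
Assume h_m = 2m^2 + m + 3.
Then h_{m+1} = h_m + (4m + 3) = (2m^2 + m + 3) + (4m + 3) = 2m^2 + 5m + 6,
and 2·(m+1)^2 + (m+1) + 3 = 2m^2 + 5m + 6.
This completes the inductive step, so h_k = 2k^2 + k + 3 for all k ≥ 0.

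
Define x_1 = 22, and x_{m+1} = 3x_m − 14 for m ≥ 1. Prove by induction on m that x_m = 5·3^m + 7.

Base case: x_1 = 22, and 5·3^1 + 7 = 15 + 7 = 22.
Assume x_k = 5·3^k + 7 for some k ≥ 1.
Then x_{k+1} = 3x_k − 14 = 3·(5·3^k + 7) − 14 = 15·3^k + 21 − 14 = 5·3^{k+1} + 7.
By induction, x_m = 5·3^m + 7 for all m ≥ 1.

x_m = 5·3^m + 7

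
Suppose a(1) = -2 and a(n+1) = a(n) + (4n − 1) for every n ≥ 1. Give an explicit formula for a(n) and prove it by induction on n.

Claim: a(n) = 2n^2 − 3n − 1.

Base case: a(1) = -2, and 2·1^2 − 3·1 − 1 = -2.
Assume a(m) = 2m^2 − 3m − 1.
Then a(m+1) = a(m) + (4m − 1) = (2m^2 − 3m − 1) + (4m − 1) = 2m^2 + m − 2,
and 2·(m+1)^2 − 3·(m+1) − 1 = 2m^2 + m − 2.
Hence a(n) = 2n^2 − 3n − 1 for every n ≥ 1, by induction.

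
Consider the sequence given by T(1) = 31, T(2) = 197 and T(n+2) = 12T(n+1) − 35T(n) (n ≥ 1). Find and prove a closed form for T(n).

Claim: T(n) = 3·7^n + 2·5^n.

Base cases: T(1) = 31 and 3·7^1 + 2·5^1 = 31; T(2) = 197 and 3·7^2 + 2·5^2 = 197.
Assume T(j) = 3·7^j + 2·5^j for all 1 ≤ j ≤ k, where k ≥ 2.
Then T(k+1) = 12T(k) − 35T(k−1) = 12·(3·7^k + 2·5^k) − 35·(3·7^{k−1} + 2·5^{k−1}) = 3·(12·7 − 35)7^{k−1} + 2·(12·5 − 35)5^{k−1} = 147·7^{k−1} + 50·5^{k−1} = 3·7^{k+1} + 2·5^{k+1}.
This completes the inductive step, so T(n) = 3·7^n + 2·5^n for all n ≥ 1.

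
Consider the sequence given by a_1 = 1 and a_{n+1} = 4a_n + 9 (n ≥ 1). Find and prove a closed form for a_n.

Claim: a_n = 4^n − 3.

Base case: a_1 = 1, and 4^1 − 3 = 4 − 3 = 1.
Assume a_r = 4^r − 3 for some r ≥ 1.
Then a_{r+1} = 4a_r + 9 = 4·(4^r − 3) + 9 = 4^{r+1} − 12 + 9 = 4^{r+1} − 3.
Hence a_n = 4^n − 3 for every n ≥ 1, by induction.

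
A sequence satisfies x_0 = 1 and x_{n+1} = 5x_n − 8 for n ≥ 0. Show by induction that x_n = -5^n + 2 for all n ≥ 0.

Base case: x_0 = 1, and -5^0 + 2 = -1 + 2 = 1.
Assume x_m = -5^m + 2 for some m ≥ 0.
Then x_{m+1} = 5x_m − 8 = 5·(-5^m + 2) − 8 = -5^{m+1} + 10 − 8 = -5^{m+1} + 2.
This completes the inductive step, so x_n = -5^n + 2 for all n ≥ 0.

x_n = -5^n + 2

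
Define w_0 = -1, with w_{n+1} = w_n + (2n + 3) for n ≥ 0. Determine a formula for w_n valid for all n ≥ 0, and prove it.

Claim: w_n = n^2 + 2n − 1.

Base case: w_0 = -1, and 0^2 + 2·0 − 1 = -1.
Assume w_k = k^2 + 2k − 1.
Then w_{k+1} = w_k + (2k + 3) = (k^2 + 2k − 1) + (2k + 3) = k^2 + 4k + 2,
and (k+1)^2 + 2·(k+1) − 1 = k^2 + 4k + 2.
By induction, w_n = n^2 + 2n − 1 for all n ≥ 0.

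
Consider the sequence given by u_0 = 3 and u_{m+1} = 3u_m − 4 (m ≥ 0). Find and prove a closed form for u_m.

Claim: u_m = 3^m + 2.

Base case: u_0 = 3, and 3^0 + 2 = 1 + 2 = 3.
Assume u_k = 3^k + 2 for some k ≥ 0.
Then u_{k+1} = 3u_k − 4 = 3·(3^k + 2) − 4 = 3^{k+1} + 6 − 4 = 3^{k+1} + 2.
So the formula holds for k+1, and by induction u_m = 3^m + 2 for all m ≥ 0.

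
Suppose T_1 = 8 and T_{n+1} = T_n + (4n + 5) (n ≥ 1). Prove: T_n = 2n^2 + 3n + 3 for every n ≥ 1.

Base case: T_1 = 8, and 2·1^2 + 3·1 + 3 = 8.
Assume T_r = 2r^2 + 3r + 3.
Then T_{r+1} = T_r + (4r + 5) = (2r^2 + 3r + 3) + (4r + 5) = 2r^2 + 7r + 8,
and 2·(r+1)^2 + 3·(r+1) + 3 = 2r^2 + 7r + 8.
By induction, T_n = 2n^2 + 3n + 3 for all n ≥ 1.

T_n = 2n^2 + 3n + 3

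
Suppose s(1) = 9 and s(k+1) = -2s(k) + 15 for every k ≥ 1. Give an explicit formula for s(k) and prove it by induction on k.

Claim: s(k) = -2·(-2)^k + 5.

Base case: s(1) = 9, and -2·(-2)^1 + 5 = 4 + 5 = 9.
Assume s(j) = -2·(-2)^j + 5 for some j ≥ 1.
Then s(j+1) = -2s(j) + 15 = -2·(-2·(-2)^j + 5) + 15 = 4·(-2)^j − 10 + 15 = -2·(-2)^{j+1} + 5.
This completes the inductive step, so s(k) = -2·(-2)^k + 5 for all k ≥ 1.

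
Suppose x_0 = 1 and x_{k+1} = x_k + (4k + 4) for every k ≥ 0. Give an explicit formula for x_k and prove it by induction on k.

Claim: x_k = 2k^2 + 2k + 1.

Base case: x_0 = 1, and 2·0^2 + 2·0 + 1 = 1.
Assume x_m = 2m^2 + 2m + 1.
Then x_{m+1} = x_m + (4m + 4) = (2m^2 + 2m + 1) + (4m + 4) = 2m^2 + 6m + 5,
and 2·(m+1)^2 + 2·(m+1) + 1 = 2m^2 + 6m + 5.
This completes the inductive step, so x_k = 2k^2 + 2k + 1 for all k ≥ 0.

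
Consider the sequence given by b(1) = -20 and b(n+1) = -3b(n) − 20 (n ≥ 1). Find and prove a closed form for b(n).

Claim: b(n) = 5·(-3)^n − 5.

Base case: b(1) = -20, and 5·(-3)^1 − 5 = -15 − 5 = -20.
Assume b(j) = 5·(-3)^j − 5 for some j ≥ 1.
Then b(j+1) = -3b(j) − 20 = -3·(5·(-3)^j − 5) − 20 = -15·(-3)^j + 15 − 20 = 5·(-3)^{j+1} − 5.
Hence b(n) = 5·(-3)^n − 5 for every n ≥ 1, by induction.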